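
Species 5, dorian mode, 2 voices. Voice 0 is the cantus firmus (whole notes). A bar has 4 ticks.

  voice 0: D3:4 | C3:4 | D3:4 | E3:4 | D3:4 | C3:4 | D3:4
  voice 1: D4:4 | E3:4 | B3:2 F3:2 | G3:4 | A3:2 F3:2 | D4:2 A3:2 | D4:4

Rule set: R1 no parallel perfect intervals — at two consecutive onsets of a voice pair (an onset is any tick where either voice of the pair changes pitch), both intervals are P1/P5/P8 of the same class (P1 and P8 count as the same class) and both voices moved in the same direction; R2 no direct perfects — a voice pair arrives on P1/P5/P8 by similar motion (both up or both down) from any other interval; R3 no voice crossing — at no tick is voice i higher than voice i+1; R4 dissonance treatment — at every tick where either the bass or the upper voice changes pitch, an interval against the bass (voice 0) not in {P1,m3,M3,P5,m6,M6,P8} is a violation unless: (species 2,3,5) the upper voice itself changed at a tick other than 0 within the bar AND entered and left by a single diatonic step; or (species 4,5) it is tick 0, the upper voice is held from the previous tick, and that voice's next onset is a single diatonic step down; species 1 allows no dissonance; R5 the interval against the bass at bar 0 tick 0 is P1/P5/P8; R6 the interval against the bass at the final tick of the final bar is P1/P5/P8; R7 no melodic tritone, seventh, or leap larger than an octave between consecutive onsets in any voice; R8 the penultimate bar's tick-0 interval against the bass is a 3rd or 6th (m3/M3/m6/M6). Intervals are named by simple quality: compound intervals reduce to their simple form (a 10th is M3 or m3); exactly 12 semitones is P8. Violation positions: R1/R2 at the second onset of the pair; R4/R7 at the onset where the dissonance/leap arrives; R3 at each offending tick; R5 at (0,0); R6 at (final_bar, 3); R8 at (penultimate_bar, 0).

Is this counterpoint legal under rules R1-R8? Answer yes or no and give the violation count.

bar 0: v0=D3 v1=D4 (P8)
bar 1: v0=C3 v1=E3 (M3)
bar 2: v0=D3 v1=B3 (M6)
bar 3: v0=E3 v1=G3 (m3)
bar 4: v0=D3 v1=A3 (P5)
bar 5: v0=C3 v1=D4 (M2)
bar 6: v0=D3 v1=D4 (P8)
  R7 @ bar1.0: D4->E3 leap 10st
  R7 @ bar2.2: B3->F3 leap 6st
  R4 @ bar5.0: C3/D4 M2 untreated
  R8 @ bar5.0: penult M2 not 3rd/6th
  R2 @ bar6.0: C3/A3 M6 -> D3/D4 P8 similar

No (5 violations)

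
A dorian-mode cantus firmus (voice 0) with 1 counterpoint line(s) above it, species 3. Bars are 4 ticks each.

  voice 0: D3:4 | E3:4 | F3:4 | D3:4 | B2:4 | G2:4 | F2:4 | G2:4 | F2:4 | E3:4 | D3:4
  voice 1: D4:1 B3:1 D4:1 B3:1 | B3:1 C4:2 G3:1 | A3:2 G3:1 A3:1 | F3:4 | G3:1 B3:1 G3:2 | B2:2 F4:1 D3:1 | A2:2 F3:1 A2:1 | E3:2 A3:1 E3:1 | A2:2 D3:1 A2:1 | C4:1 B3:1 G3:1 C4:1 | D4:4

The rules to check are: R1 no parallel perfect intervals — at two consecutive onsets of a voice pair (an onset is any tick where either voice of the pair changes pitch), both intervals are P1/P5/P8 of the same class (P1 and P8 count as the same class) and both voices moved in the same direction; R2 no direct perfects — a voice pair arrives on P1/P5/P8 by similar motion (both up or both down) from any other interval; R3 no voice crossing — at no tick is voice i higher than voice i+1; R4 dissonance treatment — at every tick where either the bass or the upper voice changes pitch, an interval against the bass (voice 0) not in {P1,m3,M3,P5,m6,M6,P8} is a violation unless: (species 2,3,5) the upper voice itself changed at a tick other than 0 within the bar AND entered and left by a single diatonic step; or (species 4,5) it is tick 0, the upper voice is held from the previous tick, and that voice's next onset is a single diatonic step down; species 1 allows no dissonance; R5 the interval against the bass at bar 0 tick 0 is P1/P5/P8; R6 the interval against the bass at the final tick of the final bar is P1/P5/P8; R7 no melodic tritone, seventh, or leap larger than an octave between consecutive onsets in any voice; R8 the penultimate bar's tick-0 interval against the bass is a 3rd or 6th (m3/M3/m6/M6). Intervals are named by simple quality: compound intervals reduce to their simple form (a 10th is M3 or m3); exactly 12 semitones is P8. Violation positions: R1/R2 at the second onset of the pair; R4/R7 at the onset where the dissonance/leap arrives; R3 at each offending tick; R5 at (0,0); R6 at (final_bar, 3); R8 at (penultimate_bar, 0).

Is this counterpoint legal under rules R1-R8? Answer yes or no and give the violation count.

No (6 violations)

bar 0: v0=D3 v1=D4 (P8)
bar 1: v0=E3 v1=B3 (P5)
bar 2: v0=F3 v1=A3 (M3)
bar 3: v0=D3 v1=F3 (m3)
bar 4: v0=B2 v1=G3 (m6)
bar 5: v0=G2 v1=B2 (M3)
bar 6: v0=F2 v1=A2 (M3)
bar 7: v0=G2 v1=E3 (M6)
bar 8: v0=F2 v1=A2 (M3)
bar 9: v0=E3 v1=C4 (m6)
bar 10: v0=D3 v1=D4 (P8)
  R4 @ bar5.2: G2/F4 m7 untreated
  R7 @ bar5.2: B2->F4 leap 18st
  R7 @ bar5.3: F4->D3 leap 15st
  R4 @ bar7.2: G2/A3 M2 untreated
  R7 @ bar9.0: F2->E3 leap 11st
  R7 @ bar9.0: A2->C4 leap 15st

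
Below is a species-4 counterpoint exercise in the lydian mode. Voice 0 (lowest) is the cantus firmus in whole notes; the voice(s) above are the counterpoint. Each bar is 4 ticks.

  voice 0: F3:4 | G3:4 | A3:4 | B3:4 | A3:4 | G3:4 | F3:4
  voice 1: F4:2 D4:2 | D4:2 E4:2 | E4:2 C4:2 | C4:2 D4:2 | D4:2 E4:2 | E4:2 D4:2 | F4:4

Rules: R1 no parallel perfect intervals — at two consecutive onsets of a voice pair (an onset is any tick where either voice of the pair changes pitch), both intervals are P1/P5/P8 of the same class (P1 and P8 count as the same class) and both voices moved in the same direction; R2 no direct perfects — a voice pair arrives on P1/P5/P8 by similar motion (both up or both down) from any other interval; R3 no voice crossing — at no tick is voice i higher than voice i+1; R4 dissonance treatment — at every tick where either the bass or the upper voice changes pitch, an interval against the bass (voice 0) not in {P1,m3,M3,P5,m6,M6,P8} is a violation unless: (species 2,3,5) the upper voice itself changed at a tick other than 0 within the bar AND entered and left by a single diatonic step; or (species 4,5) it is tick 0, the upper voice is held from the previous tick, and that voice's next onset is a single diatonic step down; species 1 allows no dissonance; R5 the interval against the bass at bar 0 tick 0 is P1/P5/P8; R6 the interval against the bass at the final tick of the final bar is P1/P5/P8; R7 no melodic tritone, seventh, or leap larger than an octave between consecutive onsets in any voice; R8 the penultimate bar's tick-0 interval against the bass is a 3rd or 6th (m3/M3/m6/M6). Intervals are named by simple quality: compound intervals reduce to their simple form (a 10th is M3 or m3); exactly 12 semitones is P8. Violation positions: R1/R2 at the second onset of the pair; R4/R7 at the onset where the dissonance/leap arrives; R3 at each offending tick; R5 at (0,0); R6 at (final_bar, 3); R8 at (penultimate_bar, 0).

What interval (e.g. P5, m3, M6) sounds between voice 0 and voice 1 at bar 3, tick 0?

voice 0=B3 voice 1=C4 -> m2

m2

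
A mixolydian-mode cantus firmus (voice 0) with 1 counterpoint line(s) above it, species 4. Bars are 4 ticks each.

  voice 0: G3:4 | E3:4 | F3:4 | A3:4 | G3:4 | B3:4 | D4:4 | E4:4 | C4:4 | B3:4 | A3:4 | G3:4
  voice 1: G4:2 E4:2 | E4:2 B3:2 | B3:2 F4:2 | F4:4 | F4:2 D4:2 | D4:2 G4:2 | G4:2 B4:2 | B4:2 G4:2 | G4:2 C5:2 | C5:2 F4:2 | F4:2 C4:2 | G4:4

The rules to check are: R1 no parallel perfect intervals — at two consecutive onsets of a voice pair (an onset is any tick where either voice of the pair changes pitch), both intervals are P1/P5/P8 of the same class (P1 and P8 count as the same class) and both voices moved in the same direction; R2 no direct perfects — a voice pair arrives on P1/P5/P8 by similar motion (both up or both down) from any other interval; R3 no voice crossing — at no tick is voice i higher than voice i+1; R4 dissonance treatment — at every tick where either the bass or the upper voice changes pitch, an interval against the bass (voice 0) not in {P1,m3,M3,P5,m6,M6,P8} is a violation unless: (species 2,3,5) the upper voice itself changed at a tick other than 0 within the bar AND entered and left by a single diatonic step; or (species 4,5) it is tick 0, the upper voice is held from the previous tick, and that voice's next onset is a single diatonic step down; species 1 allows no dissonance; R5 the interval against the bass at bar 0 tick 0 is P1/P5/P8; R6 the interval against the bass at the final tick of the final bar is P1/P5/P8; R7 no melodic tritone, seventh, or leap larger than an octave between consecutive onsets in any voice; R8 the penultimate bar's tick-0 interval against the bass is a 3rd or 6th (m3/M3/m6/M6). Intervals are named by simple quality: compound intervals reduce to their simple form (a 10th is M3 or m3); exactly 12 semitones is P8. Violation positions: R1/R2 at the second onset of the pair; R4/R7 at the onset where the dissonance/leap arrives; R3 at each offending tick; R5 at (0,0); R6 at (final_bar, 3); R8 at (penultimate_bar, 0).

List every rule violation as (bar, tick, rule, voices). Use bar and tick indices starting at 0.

bar 0: v0=G3 v1=G4 downbeat P8
bar 1: v0=E3 v1=E4 downbeat P8
bar 2: v0=F3 v1=B3 downbeat TT
bar 3: v0=A3 v1=F4 downbeat m6
bar 4: v0=G3 v1=F4 downbeat m7
bar 5: v0=B3 v1=D4 downbeat m3
bar 6: v0=D4 v1=G4 downbeat P4
bar 7: v0=E4 v1=B4 downbeat P5
bar 8: v0=C4 v1=G4 downbeat P5
bar 9: v0=B3 v1=C5 downbeat m2
bar 10: v0=A3 v1=F4 downbeat m6
bar 11: v0=G3 v1=G4 downbeat P8
  -> R4 @ bar 2 tick 0 v(0, 1): F3/B3 TT untreated
  -> R7 @ bar 2 tick 2 v(1,): B3->F4 leap 6st
  -> R4 @ bar 4 tick 0 v(0, 1): G3/F4 m7 untreated
  -> R4 @ bar 6 tick 0 v(0, 1): D4/G4 P4 untreated
  -> R4 @ bar 9 tick 0 v(0, 1): B3/C5 m2 untreated
  -> R4 @ bar 9 tick 2 v(0, 1): B3/F4 TT untreated

(2, 0, R4, (0, 1))
(2, 2, R7, (1,))
(4, 0, R4, (0, 1))
(6, 0, R4, (0, 1))
(9, 0, R4, (0, 1))
(9, 2, R4, (0, 1))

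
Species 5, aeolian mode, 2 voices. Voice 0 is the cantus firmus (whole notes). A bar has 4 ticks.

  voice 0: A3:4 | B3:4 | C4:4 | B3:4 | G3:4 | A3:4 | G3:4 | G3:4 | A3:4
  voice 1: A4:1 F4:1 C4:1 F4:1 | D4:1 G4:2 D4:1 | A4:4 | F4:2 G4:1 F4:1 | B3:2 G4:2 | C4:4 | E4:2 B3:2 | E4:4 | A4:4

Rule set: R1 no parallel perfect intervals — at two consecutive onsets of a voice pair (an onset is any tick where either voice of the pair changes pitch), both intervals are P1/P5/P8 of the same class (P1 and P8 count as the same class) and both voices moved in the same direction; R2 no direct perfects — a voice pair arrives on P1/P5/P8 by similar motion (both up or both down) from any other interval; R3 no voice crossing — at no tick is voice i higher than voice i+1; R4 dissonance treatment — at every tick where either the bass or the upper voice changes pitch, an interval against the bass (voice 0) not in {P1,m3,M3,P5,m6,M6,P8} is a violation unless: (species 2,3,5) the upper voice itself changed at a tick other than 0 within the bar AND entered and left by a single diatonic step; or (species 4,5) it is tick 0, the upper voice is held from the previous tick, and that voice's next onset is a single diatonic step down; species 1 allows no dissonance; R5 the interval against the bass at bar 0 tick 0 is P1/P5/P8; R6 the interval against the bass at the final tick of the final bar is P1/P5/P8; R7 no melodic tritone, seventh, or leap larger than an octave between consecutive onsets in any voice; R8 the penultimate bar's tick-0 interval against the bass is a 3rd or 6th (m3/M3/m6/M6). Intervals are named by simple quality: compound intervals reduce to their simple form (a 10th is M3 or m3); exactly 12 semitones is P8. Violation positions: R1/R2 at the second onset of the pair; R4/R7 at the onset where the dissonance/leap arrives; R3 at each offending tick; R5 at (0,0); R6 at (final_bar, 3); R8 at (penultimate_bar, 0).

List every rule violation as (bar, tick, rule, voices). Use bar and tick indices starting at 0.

(3, 0, R4, (0, 1))
(3, 3, R4, (0, 1))
(4, 0, R7, (1,))
(8, 0, R2, (0, 1))

bar 0: v0=A3 v1=A4 downbeat P8
bar 1: v0=B3 v1=D4 downbeat m3
bar 2: v0=C4 v1=A4 downbeat M6
bar 3: v0=B3 v1=F4 downbeat TT
bar 4: v0=G3 v1=B3 downbeat M3
bar 5: v0=A3 v1=C4 downbeat m3
bar 6: v0=G3 v1=E4 downbeat M6
bar 7: v0=G3 v1=E4 downbeat M6
bar 8: v0=A3 v1=A4 downbeat P8
  -> R4 @ bar 3 tick 0 v(0, 1): B3/F4 TT untreated
  -> R4 @ bar 3 tick 3 v(0, 1): B3/F4 TT untreated
  -> R7 @ bar 4 tick 0 v(1,): F4->B3 leap 6st
  -> R2 @ bar 8 tick 0 v(0, 1): G3/E4 M6 -> A3/A4 P8 similar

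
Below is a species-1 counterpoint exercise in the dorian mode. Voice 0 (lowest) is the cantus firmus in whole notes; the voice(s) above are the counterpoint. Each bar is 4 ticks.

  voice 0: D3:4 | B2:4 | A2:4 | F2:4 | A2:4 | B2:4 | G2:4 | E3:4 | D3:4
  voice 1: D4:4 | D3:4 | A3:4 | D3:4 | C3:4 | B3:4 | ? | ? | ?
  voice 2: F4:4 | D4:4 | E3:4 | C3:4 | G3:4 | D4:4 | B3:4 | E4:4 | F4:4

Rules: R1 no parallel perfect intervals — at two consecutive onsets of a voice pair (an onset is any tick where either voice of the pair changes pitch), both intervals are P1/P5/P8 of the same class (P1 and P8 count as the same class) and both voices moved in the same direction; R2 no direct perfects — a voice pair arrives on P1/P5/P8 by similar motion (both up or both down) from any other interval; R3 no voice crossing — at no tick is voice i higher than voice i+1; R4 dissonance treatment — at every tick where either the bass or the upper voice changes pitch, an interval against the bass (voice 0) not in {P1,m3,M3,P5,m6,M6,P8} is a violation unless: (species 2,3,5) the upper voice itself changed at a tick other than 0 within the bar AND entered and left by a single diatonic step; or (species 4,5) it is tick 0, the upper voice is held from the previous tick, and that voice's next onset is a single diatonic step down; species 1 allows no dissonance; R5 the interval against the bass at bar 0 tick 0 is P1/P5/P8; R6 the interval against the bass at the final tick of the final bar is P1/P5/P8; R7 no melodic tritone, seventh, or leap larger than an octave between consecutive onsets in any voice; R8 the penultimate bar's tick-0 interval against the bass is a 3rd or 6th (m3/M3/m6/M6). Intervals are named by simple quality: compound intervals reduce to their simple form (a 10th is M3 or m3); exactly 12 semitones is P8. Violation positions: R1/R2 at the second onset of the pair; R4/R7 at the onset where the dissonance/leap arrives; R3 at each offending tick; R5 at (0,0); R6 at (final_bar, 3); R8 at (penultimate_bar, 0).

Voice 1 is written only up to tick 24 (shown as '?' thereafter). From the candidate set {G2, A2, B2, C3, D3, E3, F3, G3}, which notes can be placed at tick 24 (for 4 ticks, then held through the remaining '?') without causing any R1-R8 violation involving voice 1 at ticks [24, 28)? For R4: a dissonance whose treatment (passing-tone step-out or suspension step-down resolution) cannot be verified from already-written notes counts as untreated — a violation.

{}

G2: violates R1,R7
A2: violates R4,R7
B2: violates R2
C3: violates R4,R7
D3: violates R2
E3: violates R2
F3: violates R4,R7
G3: violates R1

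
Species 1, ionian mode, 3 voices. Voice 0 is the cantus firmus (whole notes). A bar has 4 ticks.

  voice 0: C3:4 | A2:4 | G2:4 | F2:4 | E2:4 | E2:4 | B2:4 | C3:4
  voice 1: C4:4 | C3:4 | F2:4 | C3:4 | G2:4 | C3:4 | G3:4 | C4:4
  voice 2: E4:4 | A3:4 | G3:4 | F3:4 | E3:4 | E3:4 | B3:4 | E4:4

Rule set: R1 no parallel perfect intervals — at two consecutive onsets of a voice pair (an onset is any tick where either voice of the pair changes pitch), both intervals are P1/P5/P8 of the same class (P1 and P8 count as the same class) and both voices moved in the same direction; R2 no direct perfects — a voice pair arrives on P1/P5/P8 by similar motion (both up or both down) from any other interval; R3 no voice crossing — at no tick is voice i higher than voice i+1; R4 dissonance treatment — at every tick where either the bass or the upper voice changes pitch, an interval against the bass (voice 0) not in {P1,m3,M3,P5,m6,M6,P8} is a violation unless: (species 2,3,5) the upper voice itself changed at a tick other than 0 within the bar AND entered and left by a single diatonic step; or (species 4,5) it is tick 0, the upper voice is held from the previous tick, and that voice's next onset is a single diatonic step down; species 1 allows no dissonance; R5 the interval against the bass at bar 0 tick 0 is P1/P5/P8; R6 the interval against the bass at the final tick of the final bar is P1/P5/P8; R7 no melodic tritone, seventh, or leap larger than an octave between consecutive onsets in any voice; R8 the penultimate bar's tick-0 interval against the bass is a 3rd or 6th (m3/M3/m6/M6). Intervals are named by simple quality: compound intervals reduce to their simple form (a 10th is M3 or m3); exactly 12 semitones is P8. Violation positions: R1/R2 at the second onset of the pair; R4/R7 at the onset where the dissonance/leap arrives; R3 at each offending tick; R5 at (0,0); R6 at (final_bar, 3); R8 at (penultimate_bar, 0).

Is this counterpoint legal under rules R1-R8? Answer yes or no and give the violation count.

bar 0: v0=C3 v1=C4 v2=E4 (M3)
bar 1: v0=A2 v1=C3 v2=A3 (P8)
bar 2: v0=G2 v1=F2 v2=G3 (P8)
bar 3: v0=F2 v1=C3 v2=F3 (P8)
bar 4: v0=E2 v1=G2 v2=E3 (P8)
bar 5: v0=E2 v1=C3 v2=E3 (P8)
bar 6: v0=B2 v1=G3 v2=B3 (P8)
bar 7: v0=C3 v1=C4 v2=E4 (M3)
  R5 @ bar0.0: opens on M3
  R2 @ bar1.0: C3/E4 M3 -> A2/A3 P8 similar
  R1 @ bar2.0: A2/A3 P8 -> G2/G3 P8 similar
  R3 @ bar2.0: G2 above F2
  R4 @ bar2.0: G2/F2 M2 untreated
  R3 @ bar2.1: G2 above F2
  R3 @ bar2.2: G2 above F2
  R3 @ bar2.3: G2 above F2
  R1 @ bar3.0: G2/G3 P8 -> F2/F3 P8 similar
  R1 @ bar4.0: F2/F3 P8 -> E2/E3 P8 similar
  R1 @ bar6.0: E2/E3 P8 -> B2/B3 P8 similar
  R8 @ bar6.0: penult P8 not 3rd/6th
  R2 @ bar7.0: B2/G3 m6 -> C3/C4 P8 similar
  R6 @ bar7.3: closes on M3

No (14 violations)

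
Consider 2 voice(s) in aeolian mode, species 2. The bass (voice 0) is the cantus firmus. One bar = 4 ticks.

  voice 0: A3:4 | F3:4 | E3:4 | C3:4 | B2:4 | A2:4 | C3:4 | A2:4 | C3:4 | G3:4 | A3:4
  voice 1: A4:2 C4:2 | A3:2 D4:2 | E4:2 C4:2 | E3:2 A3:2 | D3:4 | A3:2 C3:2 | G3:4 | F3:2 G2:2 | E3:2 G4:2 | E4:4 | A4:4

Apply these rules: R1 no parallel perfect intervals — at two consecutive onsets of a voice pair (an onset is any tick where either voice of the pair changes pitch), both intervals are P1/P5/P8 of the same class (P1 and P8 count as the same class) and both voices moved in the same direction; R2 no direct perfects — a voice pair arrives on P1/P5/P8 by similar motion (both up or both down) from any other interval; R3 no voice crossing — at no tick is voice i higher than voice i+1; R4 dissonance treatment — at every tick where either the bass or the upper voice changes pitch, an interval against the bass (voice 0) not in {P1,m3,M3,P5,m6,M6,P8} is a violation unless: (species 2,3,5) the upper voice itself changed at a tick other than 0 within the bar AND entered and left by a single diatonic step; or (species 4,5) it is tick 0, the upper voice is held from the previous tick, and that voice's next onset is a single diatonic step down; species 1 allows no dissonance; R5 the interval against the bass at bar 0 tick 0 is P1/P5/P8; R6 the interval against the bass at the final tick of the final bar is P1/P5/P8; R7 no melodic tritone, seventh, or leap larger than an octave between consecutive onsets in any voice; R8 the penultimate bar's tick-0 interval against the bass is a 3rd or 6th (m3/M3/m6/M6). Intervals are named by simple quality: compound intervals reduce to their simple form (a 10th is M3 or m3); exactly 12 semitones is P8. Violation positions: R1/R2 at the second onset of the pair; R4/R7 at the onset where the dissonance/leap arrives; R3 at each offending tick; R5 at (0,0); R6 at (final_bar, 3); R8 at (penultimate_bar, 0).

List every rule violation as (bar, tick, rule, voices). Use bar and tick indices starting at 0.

(6, 0, R2, (0, 1))
(7, 2, R3, (0, 1))
(7, 2, R4, (0, 1))
(7, 2, R7, (1,))
(7, 3, R3, (0, 1))
(8, 2, R7, (1,))
(10, 0, R2, (0, 1))

bar 0: v0=A3 v1=A4 downbeat P8
bar 1: v0=F3 v1=A3 downbeat M3
bar 2: v0=E3 v1=E4 downbeat P8
bar 3: v0=C3 v1=E3 downbeat M3
bar 4: v0=B2 v1=D3 downbeat m3
bar 5: v0=A2 v1=A3 downbeat P8
bar 6: v0=C3 v1=G3 downbeat P5
bar 7: v0=A2 v1=F3 downbeat m6
bar 8: v0=C3 v1=E3 downbeat M3
bar 9: v0=G3 v1=E4 downbeat M6
bar 10: v0=A3 v1=A4 downbeat P8
  -> R2 @ bar 6 tick 0 v(0, 1): A2/C3 m3 -> C3/G3 P5 similar
  -> R3 @ bar 7 tick 2 v(0, 1): A2 above G2
  -> R4 @ bar 7 tick 2 v(0, 1): A2/G2 M2 untreated
  -> R7 @ bar 7 tick 2 v(1,): F3->G2 leap 10st
  -> R3 @ bar 7 tick 3 v(0, 1): A2 above G2
  -> R7 @ bar 8 tick 2 v(1,): E3->G4 leap 15st
  -> R2 @ bar 10 tick 0 v(0, 1): G3/E4 M6 -> A3/A4 P8 similar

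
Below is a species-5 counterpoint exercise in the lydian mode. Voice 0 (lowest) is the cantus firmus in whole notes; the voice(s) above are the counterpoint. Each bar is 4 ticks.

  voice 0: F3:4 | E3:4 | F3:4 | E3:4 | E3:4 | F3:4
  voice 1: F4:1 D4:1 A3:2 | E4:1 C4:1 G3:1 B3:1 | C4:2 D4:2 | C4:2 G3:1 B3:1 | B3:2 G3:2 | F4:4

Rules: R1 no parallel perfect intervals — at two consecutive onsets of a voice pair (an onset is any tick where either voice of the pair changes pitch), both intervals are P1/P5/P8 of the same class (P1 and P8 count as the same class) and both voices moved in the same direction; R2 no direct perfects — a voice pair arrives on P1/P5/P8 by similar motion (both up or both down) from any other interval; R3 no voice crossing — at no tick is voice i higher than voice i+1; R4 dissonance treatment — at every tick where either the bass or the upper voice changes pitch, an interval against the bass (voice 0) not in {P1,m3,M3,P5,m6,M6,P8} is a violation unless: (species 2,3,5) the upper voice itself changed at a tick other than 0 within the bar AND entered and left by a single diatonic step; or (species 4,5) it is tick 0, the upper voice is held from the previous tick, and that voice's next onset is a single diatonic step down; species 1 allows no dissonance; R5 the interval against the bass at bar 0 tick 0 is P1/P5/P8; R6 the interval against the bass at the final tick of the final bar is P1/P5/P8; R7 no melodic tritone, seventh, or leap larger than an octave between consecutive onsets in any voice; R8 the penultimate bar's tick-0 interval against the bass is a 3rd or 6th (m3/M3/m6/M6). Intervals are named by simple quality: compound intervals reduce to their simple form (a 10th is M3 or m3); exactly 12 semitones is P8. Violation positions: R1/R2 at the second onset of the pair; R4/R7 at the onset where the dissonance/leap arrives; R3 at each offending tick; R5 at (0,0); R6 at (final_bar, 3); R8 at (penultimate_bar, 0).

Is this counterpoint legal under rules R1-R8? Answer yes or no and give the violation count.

bar 0: v0=F3 v1=F4 (P8)
bar 1: v0=E3 v1=E4 (P8)
bar 2: v0=F3 v1=C4 (P5)
bar 3: v0=E3 v1=C4 (m6)
bar 4: v0=E3 v1=B3 (P5)
bar 5: v0=F3 v1=F4 (P8)
  R1 @ bar2.0: E3/B3 P5 -> F3/C4 P5 similar
  R8 @ bar4.0: penult P5 not 3rd/6th
  R2 @ bar5.0: E3/G3 m3 -> F3/F4 P8 similar
  R7 @ bar5.0: G3->F4 leap 10st

No (4 violations)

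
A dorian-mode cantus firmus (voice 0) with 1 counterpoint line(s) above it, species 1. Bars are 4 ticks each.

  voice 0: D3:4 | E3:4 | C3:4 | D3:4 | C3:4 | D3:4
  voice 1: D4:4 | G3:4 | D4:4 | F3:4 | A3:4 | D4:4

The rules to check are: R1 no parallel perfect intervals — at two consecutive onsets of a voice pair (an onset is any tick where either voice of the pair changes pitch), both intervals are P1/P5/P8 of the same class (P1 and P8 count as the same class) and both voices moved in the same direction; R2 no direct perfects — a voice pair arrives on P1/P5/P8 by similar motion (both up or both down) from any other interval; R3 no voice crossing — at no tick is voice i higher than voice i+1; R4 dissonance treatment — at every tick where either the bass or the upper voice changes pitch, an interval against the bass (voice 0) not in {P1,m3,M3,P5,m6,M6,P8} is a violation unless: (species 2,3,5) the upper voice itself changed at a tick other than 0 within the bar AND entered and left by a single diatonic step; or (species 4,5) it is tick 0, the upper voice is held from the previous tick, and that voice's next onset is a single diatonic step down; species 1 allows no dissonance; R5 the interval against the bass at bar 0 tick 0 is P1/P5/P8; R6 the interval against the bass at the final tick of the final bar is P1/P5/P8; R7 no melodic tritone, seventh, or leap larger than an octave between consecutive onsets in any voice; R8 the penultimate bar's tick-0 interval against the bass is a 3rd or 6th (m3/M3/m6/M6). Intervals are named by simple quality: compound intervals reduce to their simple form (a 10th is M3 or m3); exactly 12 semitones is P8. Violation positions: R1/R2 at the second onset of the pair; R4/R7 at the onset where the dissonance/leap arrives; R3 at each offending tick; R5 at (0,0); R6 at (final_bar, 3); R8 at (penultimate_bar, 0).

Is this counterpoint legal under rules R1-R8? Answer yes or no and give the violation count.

bar 0: v0=D3 v1=D4 (P8)
bar 1: v0=E3 v1=G3 (m3)
bar 2: v0=C3 v1=D4 (M2)
bar 3: v0=D3 v1=F3 (m3)
bar 4: v0=C3 v1=A3 (M6)
bar 5: v0=D3 v1=D4 (P8)
  R4 @ bar2.0: C3/D4 M2 untreated
  R2 @ bar5.0: C3/A3 M6 -> D3/D4 P8 similar

No (2 violations)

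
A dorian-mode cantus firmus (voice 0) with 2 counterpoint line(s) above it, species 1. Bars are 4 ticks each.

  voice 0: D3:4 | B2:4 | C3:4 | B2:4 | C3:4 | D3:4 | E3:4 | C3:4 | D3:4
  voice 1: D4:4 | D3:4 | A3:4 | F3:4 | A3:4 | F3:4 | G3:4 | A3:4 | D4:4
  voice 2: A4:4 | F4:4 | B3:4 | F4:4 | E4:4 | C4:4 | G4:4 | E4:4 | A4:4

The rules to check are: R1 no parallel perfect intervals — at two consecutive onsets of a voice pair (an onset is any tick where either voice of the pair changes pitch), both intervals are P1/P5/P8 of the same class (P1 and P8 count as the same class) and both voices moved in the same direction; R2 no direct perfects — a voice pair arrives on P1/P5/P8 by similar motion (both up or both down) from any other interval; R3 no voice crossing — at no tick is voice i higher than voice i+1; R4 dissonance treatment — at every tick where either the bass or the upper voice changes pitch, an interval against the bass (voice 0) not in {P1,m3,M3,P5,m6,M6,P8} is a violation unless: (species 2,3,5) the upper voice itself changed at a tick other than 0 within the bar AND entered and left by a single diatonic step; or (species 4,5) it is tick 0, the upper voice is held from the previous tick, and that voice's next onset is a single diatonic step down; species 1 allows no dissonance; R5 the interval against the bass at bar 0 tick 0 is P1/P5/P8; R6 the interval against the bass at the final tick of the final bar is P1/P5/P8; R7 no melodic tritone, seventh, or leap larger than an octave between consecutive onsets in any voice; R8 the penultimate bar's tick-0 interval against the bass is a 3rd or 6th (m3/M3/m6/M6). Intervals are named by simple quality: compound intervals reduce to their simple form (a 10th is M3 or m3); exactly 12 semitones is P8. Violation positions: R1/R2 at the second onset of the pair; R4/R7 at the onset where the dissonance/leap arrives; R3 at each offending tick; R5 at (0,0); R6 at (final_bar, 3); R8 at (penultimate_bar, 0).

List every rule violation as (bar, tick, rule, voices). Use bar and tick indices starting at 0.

bar 0: v0=D3 v1=D4 v2=A4 downbeat P5
bar 1: v0=B2 v1=D3 v2=F4 downbeat TT
bar 2: v0=C3 v1=A3 v2=B3 downbeat M7
bar 3: v0=B2 v1=F3 v2=F4 downbeat TT
bar 4: v0=C3 v1=A3 v2=E4 downbeat M3
bar 5: v0=D3 v1=F3 v2=C4 downbeat m7
bar 6: v0=E3 v1=G3 v2=G4 downbeat m3
bar 7: v0=C3 v1=A3 v2=E4 downbeat M3
bar 8: v0=D3 v1=D4 v2=A4 downbeat P5
  -> R4 @ bar 1 tick 0 v(0, 2): B2/F4 TT untreated
  -> R4 @ bar 2 tick 0 v(0, 2): C3/B3 M7 untreated
  -> R7 @ bar 2 tick 0 v(2,): F4->B3 leap 6st
  -> R4 @ bar 3 tick 0 v(0, 1): B2/F3 TT untreated
  -> R4 @ bar 3 tick 0 v(0, 2): B2/F4 TT untreated
  -> R7 @ bar 3 tick 0 v(2,): B3->F4 leap 6st
  -> R1 @ bar 5 tick 0 v(1, 2): A3/E4 P5 -> F3/C4 P5 similar
  -> R4 @ bar 5 tick 0 v(0, 2): D3/C4 m7 untreated
  -> R2 @ bar 6 tick 0 v(1, 2): F3/C4 P5 -> G3/G4 P8 similar
  -> R1 @ bar 8 tick 0 v(1, 2): A3/E4 P5 -> D4/A4 P5 similar
  -> R2 @ bar 8 tick 0 v(0, 1): C3/A3 M6 -> D3/D4 P8 similar
  -> R2 @ bar 8 tick 0 v(0, 2): C3/E4 M3 -> D3/A4 P5 similar

(1, 0, R4, (0, 2))
(2, 0, R4, (0, 2))
(2, 0, R7, (2,))
(3, 0, R4, (0, 1))
(3, 0, R4, (0, 2))
(3, 0, R7, (2,))
(5, 0, R1, (1, 2))
(5, 0, R4, (0, 2))
(6, 0, R2, (1, 2))
(8, 0, R1, (1, 2))
(8, 0, R2, (0, 1))
(8, 0, R2, (0, 2))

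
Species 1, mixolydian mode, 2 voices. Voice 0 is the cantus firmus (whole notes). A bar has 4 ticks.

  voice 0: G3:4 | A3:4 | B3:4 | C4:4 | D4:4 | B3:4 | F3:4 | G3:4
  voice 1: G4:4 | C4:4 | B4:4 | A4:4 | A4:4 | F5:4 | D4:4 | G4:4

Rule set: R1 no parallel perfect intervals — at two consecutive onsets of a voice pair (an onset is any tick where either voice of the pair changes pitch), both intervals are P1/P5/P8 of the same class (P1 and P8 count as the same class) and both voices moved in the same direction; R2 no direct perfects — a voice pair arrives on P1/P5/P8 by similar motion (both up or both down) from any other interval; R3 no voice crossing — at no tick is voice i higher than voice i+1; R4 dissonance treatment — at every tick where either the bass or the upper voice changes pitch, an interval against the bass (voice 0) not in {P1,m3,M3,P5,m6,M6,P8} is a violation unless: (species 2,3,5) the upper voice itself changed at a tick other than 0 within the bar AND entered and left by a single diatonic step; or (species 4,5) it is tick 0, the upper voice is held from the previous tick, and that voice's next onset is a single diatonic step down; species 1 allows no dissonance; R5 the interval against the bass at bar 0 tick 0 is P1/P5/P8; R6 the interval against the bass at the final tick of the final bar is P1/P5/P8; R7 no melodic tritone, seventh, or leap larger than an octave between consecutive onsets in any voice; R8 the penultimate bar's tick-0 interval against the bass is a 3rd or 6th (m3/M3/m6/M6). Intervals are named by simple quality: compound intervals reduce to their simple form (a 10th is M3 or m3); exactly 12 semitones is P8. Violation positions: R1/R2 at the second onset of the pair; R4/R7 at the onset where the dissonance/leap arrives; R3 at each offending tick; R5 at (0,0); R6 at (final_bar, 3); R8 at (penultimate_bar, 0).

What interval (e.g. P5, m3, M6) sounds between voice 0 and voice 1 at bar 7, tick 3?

voice 0=G3 voice 1=G4 -> P8

P8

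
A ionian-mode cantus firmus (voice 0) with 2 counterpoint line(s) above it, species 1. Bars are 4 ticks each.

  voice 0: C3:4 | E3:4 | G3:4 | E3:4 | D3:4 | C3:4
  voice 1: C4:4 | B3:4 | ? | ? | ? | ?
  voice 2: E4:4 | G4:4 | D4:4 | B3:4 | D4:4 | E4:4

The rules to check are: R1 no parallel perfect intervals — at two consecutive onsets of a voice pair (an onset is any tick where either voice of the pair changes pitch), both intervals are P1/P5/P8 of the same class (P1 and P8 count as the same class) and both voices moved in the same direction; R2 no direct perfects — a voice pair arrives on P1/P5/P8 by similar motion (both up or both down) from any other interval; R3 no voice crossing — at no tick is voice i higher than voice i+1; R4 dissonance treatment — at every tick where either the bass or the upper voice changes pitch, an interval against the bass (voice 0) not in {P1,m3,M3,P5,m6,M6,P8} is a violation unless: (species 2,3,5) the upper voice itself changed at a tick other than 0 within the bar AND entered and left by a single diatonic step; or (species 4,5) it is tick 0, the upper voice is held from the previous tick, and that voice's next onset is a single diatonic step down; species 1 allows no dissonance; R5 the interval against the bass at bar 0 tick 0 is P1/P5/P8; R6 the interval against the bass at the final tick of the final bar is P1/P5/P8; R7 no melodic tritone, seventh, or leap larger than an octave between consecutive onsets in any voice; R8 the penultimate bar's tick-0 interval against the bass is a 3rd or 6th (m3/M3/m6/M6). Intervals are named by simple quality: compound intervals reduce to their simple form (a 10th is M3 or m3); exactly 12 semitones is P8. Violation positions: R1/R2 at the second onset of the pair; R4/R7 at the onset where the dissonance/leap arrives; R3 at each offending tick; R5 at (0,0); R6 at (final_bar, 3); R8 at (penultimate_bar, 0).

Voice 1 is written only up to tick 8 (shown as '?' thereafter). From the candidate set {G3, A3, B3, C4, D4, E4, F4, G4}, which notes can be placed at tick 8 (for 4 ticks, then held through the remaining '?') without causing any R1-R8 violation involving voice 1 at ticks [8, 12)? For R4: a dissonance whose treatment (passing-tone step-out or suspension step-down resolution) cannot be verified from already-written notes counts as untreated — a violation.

G3: violates R2
A3: violates R4
B3: legal
C4: violates R4
D4: violates R1
E4: violates R3
F4: violates R3,R4,R7
G4: violates R2,R3

{B3}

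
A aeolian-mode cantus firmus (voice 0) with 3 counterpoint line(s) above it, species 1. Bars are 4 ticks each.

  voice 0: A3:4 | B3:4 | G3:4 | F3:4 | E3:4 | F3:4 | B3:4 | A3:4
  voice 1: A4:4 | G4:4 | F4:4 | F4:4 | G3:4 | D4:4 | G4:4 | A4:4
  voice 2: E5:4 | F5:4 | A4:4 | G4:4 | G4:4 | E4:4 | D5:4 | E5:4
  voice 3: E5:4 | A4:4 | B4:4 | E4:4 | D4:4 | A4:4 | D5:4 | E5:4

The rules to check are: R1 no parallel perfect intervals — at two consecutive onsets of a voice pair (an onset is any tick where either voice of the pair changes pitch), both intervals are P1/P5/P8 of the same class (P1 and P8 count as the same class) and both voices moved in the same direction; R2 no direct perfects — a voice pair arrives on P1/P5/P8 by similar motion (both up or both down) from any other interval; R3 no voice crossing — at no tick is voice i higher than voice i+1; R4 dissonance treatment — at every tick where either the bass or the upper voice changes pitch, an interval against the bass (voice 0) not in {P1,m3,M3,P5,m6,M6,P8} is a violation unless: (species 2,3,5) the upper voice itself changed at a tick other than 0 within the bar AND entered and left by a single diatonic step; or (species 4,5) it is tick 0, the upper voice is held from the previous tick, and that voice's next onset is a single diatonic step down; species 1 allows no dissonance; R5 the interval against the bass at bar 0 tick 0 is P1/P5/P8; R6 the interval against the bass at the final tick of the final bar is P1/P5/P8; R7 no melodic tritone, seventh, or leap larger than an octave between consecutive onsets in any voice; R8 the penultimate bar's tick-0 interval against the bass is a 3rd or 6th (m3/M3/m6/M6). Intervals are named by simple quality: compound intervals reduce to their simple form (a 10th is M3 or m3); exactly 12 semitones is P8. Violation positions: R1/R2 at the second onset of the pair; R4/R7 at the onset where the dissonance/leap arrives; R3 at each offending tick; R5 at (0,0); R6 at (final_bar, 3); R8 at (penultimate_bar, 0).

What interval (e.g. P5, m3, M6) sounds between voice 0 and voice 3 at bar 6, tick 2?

voice 0=B3 voice 3=D5 -> m3

m3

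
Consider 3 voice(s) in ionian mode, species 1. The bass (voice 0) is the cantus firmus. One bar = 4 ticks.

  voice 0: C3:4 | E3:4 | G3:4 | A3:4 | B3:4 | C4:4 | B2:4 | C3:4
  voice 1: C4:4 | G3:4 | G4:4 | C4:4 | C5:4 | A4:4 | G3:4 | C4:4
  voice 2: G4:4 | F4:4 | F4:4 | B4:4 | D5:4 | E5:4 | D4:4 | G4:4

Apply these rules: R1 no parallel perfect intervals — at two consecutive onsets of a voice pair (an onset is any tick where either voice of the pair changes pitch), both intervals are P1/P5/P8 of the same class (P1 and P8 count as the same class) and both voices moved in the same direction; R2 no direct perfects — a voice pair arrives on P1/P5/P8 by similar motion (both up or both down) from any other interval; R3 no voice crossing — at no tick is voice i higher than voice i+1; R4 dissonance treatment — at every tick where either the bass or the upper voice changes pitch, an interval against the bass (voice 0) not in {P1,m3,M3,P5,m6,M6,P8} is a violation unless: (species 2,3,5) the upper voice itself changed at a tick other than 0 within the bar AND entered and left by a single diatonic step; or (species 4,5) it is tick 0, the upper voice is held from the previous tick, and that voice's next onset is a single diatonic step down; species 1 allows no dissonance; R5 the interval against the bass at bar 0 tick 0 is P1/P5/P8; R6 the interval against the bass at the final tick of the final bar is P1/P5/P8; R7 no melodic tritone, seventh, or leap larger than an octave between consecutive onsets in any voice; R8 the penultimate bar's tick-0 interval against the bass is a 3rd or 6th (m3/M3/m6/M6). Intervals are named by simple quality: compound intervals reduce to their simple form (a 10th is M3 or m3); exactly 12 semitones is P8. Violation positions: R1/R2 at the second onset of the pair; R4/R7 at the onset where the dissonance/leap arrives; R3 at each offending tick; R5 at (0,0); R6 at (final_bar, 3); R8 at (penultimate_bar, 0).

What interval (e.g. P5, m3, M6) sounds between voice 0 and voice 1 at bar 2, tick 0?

voice 0=G3 voice 1=G4 -> P8

P8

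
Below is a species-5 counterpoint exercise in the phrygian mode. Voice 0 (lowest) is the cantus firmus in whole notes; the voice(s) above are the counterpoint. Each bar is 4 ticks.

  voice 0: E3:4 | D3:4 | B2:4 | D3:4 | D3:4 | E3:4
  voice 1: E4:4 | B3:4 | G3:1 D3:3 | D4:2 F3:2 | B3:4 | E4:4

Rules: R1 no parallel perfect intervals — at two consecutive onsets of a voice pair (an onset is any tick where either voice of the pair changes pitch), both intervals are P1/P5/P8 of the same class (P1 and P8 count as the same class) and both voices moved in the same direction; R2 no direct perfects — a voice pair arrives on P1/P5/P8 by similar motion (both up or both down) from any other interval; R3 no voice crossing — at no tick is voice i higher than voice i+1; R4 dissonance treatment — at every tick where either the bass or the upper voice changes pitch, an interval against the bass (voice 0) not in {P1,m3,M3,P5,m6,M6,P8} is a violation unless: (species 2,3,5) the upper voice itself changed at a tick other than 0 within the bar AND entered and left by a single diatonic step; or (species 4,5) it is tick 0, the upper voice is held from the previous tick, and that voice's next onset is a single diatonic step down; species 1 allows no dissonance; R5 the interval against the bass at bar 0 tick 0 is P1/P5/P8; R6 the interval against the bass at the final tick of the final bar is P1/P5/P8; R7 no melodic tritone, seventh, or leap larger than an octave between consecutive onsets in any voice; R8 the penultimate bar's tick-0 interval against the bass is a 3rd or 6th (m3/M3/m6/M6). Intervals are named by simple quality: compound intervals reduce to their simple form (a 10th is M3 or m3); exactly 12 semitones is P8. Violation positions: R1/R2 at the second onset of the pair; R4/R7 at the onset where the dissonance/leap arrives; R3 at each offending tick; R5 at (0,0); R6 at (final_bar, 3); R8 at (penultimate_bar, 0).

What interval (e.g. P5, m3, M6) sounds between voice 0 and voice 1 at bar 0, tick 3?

voice 0=E3 voice 1=E4 -> P8

P8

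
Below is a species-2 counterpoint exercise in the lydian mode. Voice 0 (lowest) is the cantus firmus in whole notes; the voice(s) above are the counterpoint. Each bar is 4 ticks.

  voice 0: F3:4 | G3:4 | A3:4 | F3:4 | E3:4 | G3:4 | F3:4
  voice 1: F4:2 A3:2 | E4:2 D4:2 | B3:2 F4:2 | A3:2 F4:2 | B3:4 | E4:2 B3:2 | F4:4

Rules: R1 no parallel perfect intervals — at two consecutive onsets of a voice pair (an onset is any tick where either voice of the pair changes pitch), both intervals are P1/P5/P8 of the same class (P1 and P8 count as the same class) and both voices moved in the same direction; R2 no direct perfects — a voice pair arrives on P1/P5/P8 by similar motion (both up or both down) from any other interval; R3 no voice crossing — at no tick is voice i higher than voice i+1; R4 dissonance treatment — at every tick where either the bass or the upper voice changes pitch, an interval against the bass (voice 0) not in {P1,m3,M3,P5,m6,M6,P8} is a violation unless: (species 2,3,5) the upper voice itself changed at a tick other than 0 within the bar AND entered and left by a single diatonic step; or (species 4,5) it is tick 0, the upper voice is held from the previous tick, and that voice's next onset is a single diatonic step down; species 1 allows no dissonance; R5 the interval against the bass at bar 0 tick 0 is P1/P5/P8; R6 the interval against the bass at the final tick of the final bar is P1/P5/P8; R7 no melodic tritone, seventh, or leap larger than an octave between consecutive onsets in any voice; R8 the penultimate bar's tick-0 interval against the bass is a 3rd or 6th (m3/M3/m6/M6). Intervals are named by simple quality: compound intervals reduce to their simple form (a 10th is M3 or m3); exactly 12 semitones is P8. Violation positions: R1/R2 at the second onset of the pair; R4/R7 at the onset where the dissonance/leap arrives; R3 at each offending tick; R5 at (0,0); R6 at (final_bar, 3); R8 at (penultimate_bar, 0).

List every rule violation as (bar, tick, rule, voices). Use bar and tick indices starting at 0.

bar 0: v0=F3 v1=F4 downbeat P8
bar 1: v0=G3 v1=E4 downbeat M6
bar 2: v0=A3 v1=B3 downbeat M2
bar 3: v0=F3 v1=A3 downbeat M3
bar 4: v0=E3 v1=B3 downbeat P5
bar 5: v0=G3 v1=E4 downbeat M6
bar 6: v0=F3 v1=F4 downbeat P8
  -> R4 @ bar 2 tick 0 v(0, 1): A3/B3 M2 untreated
  -> R7 @ bar 2 tick 2 v(1,): B3->F4 leap 6st
  -> R2 @ bar 4 tick 0 v(0, 1): F3/F4 P8 -> E3/B3 P5 similar
  -> R7 @ bar 4 tick 0 v(1,): F4->B3 leap 6st
  -> R7 @ bar 6 tick 0 v(1,): B3->F4 leap 6st

(2, 0, R4, (0, 1))
(2, 2, R7, (1,))
(4, 0, R2, (0, 1))
(4, 0, R7, (1,))
(6, 0, R7, (1,))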